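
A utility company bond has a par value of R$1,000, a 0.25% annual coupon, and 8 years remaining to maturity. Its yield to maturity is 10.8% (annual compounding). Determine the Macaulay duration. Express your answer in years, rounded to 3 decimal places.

Periodic yield y = 0.108. Discount each cash flow and weight by its year:
  t   CF        PV=CF/(1+0.108)^t    t·PV
  1         2.50         2.2563         2.2563
  2         2.50         2.0364         4.0728
  3         2.50         1.8379         5.5137
  4         2.50         1.6588         6.6350
  5         2.50         1.4971         7.4853
  6         2.50         1.3511         8.1069
  7         2.50         1.2194         8.5361
  8     1,002.50       441.3329     3,530.6632
  Σ                    453.1899     3,573.2692
Price P = Σ PV = 453.1899.
Macaulay duration = Σ(t·PV) / P = 3,573.2692 / 453.1899 = 7.88471 years.

7.885 years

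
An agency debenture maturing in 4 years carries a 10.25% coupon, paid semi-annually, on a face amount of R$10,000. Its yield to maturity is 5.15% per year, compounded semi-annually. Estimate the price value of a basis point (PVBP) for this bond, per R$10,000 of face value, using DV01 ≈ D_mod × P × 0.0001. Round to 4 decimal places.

R$3.9616

Periodic yield y = 0.02575.
  t   CF        PV=CF/(1+0.02575)^t    t·PV
  1       512.50       499.6344       499.6344
  2       512.50       487.0918       974.1836
  3       512.50       474.8641     1,424.5922
  4       512.50       462.9433     1,851.7730
  5       512.50       451.3217     2,256.6086
  6       512.50       439.9919     2,639.9516
  7       512.50       428.9466     3,002.6259
  8    10,512.50     8,577.7583    68,622.0662
  Σ                 11,822.5520    81,271.4356
P = 11,822.5520; D_Mac = 6.87427 half-year periods = 3.43714 yrs; D_mod = 3.35085 yrs.
DV01 ≈ 3.35085 × 11,822.5520 × 0.0001 = 3.961562.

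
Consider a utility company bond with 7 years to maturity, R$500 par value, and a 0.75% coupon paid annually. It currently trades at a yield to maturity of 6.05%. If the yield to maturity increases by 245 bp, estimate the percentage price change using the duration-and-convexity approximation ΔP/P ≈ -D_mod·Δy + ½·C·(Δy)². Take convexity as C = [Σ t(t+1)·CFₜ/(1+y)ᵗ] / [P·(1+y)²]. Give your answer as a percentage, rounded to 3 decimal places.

With y = 0.0605:
  t   CF        PV=CF/(1+0.0605)^t    t·PV        t(t+1)·PV
  1         3.75         3.5361         3.5361           7.0721
  2         3.75         3.3343         6.6687          20.0060
  3         3.75         3.1441         9.4324          37.7295
  4         3.75         2.9648        11.8590          59.2951
  5         3.75         2.7956        13.9781          83.8686
  6         3.75         2.6361        15.8168         110.7176
  7       503.75       333.9184     2,337.4288      18,699.4303
  Σ                    352.3294     2,398.7198      19,018.1191
P = 352.3294; D_Mac = 6.80817 yrs; D_mod = 6.41978 yrs; C = 47.99514.
Duration effect: -6.41978 × (+0.0245) = -0.157285
Convexity effect: 0.5 × 47.99514 × (0.0245)² = +0.0144045
ΔP/P ≈ -0.157285 + 0.0144045 = -0.142880 = -14.2880%.

-14.288%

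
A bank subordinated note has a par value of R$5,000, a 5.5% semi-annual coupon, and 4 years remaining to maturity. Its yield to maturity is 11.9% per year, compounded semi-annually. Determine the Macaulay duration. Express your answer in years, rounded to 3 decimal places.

Periodic yield y = 0.0595. Discount each cash flow and weight by its period:
  t   CF        PV=CF/(1+0.0595)^t    t·PV
  1       137.50       129.7782       129.7782
  2       137.50       122.4900       244.9801
  3       137.50       115.6112       346.8335
  4       137.50       109.1186       436.4745
  5       137.50       102.9907       514.9534
  6       137.50        97.2069       583.2412
  7       137.50        91.7479       642.2351
  8     5,137.50     3,235.5204    25,884.1634
  Σ                  4,004.4639    28,782.6593
Price P = Σ PV = 4,004.4639.
Macaulay duration = Σ(t·PV) / P = 28,782.6593 / 4,004.4639 = 7.18764 half-year periods.
In years: 7.18764 / 2 = 3.59382 years.

3.594 years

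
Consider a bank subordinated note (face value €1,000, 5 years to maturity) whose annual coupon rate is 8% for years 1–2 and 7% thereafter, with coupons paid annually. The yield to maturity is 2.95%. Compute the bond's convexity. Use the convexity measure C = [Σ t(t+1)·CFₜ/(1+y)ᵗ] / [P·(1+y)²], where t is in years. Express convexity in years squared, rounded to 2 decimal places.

23.79

With y = 0.0295:
  t   CF        PV=CF/(1+0.0295)^t    t·PV        t(t+1)·PV
  1        80.00        77.7076        77.7076         155.4153
  2        80.00        75.4809       150.9619         452.8856
  3        70.00        64.1533       192.4599         769.8396
  4        70.00        62.3150       249.2600       1,246.3001
  5     1,070.00       925.2349     4,626.1747      27,757.0481
  Σ                  1,204.8918     5,296.5641      30,381.4886
P = 1,204.8918.
Convexity = Σ t(t+1)·PV / [P·(1+y)²] = 30,381.4886 / (1,204.8918 × 1.059870) = 23.79076.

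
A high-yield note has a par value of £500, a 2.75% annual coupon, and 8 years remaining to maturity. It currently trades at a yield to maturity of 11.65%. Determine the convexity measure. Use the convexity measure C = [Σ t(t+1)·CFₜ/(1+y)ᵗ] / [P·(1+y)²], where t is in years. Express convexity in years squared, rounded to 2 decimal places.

With y = 0.1165:
  t   CF        PV=CF/(1+0.1165)^t    t·PV        t(t+1)·PV
  1        13.75        12.3153        12.3153          24.6305
  2        13.75        11.0302        22.0605          66.1815
  3        13.75         9.8793        29.6379         118.5517
  4        13.75         8.8485        35.3938         176.9692
  5        13.75         7.9252        39.6259         237.7554
  6        13.75         7.0982        42.5894         298.1258
  7        13.75         6.3576        44.5030         356.0243
  8       513.75       212.7561     1,702.0488      15,318.4390
  Σ                    276.2104     1,928.1747      16,596.6775
P = 276.2104.
Convexity = Σ t(t+1)·PV / [P·(1+y)²] = 16,596.6775 / (276.2104 × 1.246572) = 48.20185.

48.20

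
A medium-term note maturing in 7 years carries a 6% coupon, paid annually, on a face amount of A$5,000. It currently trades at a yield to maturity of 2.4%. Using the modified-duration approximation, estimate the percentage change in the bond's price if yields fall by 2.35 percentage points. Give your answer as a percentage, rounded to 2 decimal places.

Periodic yield y = 0.024. Modified duration first:
  t   CF        PV=CF/(1+0.024)^t    t·PV
  1       300.00       292.9688       292.9688
  2       300.00       286.1023       572.2046
  3       300.00       279.3968       838.1903
  4       300.00       272.8484     1,091.3936
  5       300.00       266.4535     1,332.2676
  6       300.00       260.2085     1,561.2511
  7     5,300.00     4,489.2746    31,424.9223
  Σ                  6,147.2529    37,113.1984
P = 6,147.2529; D_Mac = 6.03736 yrs; D_mod = 6.03736/(1+0.024) = 5.89586 yrs.
ΔP/P ≈ -D_mod · Δy = -5.89586 × (-0.0235) = +0.138553 = +13.8553%.

+13.86%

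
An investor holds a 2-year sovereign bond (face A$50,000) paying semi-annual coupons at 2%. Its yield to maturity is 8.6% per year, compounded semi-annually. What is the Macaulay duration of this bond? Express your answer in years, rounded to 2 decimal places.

Periodic yield y = 0.043. Discount each cash flow and weight by its period:
  t   CF        PV=CF/(1+0.043)^t    t·PV
  1       500.00       479.3864       479.3864
  2       500.00       459.6226       919.2452
  3       500.00       440.6736     1,322.0209
  4    50,500.00    42,673.0952   170,692.3807
  Σ                 44,052.7778   173,413.0333
Price P = Σ PV = 44,052.7778.
Macaulay duration = Σ(t·PV) / P = 173,413.0333 / 44,052.7778 = 3.93648 half-year periods.
In years: 3.93648 / 2 = 1.96824 years.

1.97 years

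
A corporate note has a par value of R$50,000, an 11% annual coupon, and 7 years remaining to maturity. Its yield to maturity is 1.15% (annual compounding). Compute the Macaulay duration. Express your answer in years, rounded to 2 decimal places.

5.65 years

Periodic yield y = 0.0115. Discount each cash flow and weight by its year:
  t   CF        PV=CF/(1+0.0115)^t    t·PV
  1     5,500.00     5,437.4691     5,437.4691
  2     5,500.00     5,375.6491    10,751.2983
  3     5,500.00     5,314.5320    15,943.5961
  4     5,500.00     5,254.1098    21,016.4390
  5     5,500.00     5,194.3745    25,971.8723
  6     5,500.00     5,135.3183    30,811.9098
  7    55,500.00    51,230.8750   358,616.1249
  Σ                 82,942.3278   468,548.7094
Price P = Σ PV = 82,942.3278.
Macaulay duration = Σ(t·PV) / P = 468,548.7094 / 82,942.3278 = 5.64909 years.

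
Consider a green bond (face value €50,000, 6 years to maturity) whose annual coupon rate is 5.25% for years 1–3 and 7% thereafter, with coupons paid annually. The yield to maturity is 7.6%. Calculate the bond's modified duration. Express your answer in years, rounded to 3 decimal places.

Periodic yield y = 0.076. First find Macaulay duration:
  t   CF        PV=CF/(1+0.076)^t    t·PV
  1     2,625.00     2,439.5911     2,439.5911
  2     2,625.00     2,267.2780     4,534.5559
  3     2,625.00     2,107.1356     6,321.4069
  4     3,500.00     2,611.0727    10,444.2907
  5     3,500.00     2,426.6475    12,133.2373
  6    53,500.00    34,473.0853   206,838.5118
  Σ                 46,324.8101   242,711.5937
P = 46,324.8101; Macaulay duration = 242,711.5937 / 46,324.8101 = 5.23934 years.
Modified duration = D_Mac / (1 + y) = 5.23934 / 1.076 = 4.86928 years.

4.869 years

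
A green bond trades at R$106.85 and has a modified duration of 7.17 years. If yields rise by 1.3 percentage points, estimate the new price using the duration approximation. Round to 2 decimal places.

R$96.89

Duration approximation: ΔP/P ≈ -D_mod · Δy = -7.17 × (+0.013) = -0.093210.
New price ≈ 106.85 × (1 - 0.093210) = 96.8905115.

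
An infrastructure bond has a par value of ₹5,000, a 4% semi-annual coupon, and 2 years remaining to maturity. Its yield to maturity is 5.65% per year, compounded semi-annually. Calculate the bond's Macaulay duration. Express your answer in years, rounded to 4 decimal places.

1.9409 years

Periodic yield y = 0.02825. Discount each cash flow and weight by its period:
  t   CF        PV=CF/(1+0.02825)^t    t·PV
  1       100.00        97.2526        97.2526
  2       100.00        94.5807       189.1614
  3       100.00        91.9822       275.9466
  4     5,100.00     4,562.2103    18,248.8413
  Σ                  4,846.0259    18,811.2020
Price P = Σ PV = 4,846.0259.
Macaulay duration = Σ(t·PV) / P = 18,811.2020 / 4,846.0259 = 3.88178 half-year periods.
In years: 3.88178 / 2 = 1.94089 years.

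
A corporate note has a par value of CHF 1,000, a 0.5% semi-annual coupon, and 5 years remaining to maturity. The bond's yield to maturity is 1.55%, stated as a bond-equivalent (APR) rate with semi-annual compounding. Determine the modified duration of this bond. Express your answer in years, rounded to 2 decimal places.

4.90 years

Periodic yield y = 0.00775. First find Macaulay duration:
  t   CF        PV=CF/(1+0.00775)^t    t·PV
  1         2.50         2.4808         2.4808
  2         2.50         2.4617         4.9234
  3         2.50         2.4428         7.3283
  4         2.50         2.4240         9.6959
  5         2.50         2.4053        12.0267
  6         2.50         2.3868        14.3210
  7         2.50         2.3685        16.5794
  8         2.50         2.3503        18.8022
  9         2.50         2.3322        20.9897
  10    1,002.50       928.0178     9,280.1781
  Σ                    949.6702     9,387.3255
P = 949.6702; Macaulay duration = 9,387.3255 / 949.6702 = 9.88483 half-year periods = 4.94241 years.
Modified duration = D_Mac / (1 + y) = 4.94241 / 1.00775 = 4.90440 years.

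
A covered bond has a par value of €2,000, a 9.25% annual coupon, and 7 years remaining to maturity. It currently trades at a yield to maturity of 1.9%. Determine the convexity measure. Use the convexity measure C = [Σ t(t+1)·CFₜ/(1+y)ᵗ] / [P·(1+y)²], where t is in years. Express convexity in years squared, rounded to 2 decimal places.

41.13

With y = 0.019:
  t   CF        PV=CF/(1+0.019)^t    t·PV        t(t+1)·PV
  1       185.00       181.5505       181.5505         363.1011
  2       185.00       178.1654       356.3308       1,068.9924
  3       185.00       174.8434       524.5301       2,098.1205
  4       185.00       171.5833       686.3332       3,431.6658
  5       185.00       168.3840       841.9200       5,051.5198
  6       185.00       165.2444       991.4661       6,940.2628
  7     2,185.00     1,915.2795    13,406.9563     107,255.6503
  Σ                  2,955.0504    16,989.0870     126,209.3126
P = 2,955.0504.
Convexity = Σ t(t+1)·PV / [P·(1+y)²] = 126,209.3126 / (2,955.0504 × 1.038361) = 41.13184.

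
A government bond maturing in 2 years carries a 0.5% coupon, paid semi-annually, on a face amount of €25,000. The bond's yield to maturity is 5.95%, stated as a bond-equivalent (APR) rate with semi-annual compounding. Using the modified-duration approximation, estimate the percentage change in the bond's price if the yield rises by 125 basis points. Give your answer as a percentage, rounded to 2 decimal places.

-2.42%

Periodic yield y = 0.02975. Modified duration first:
  t   CF        PV=CF/(1+0.02975)^t    t·PV
  1        62.50        60.6943        60.6943
  2        62.50        58.9409       117.8817
  3        62.50        57.2380       171.7141
  4    25,062.50    22,289.3389    89,157.3556
  Σ                 22,466.2121    89,507.6457
P = 22,466.2121; D_Mac = 3.98410 half-year periods = 1.99205 yrs; D_mod = 1.99205/(1+0.02975) = 1.93450 yrs.
ΔP/P ≈ -D_mod · Δy = -1.93450 × (+0.0125) = -0.024181 = -2.4181%.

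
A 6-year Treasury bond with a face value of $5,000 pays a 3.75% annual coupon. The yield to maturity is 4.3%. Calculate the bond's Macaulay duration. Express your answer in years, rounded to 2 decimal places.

5.47 years

Periodic yield y = 0.043. Discount each cash flow and weight by its year:
  t   CF        PV=CF/(1+0.043)^t    t·PV
  1       187.50       179.7699       179.7699
  2       187.50       172.3585       344.7170
  3       187.50       165.2526       495.7579
  4       187.50       158.4397       633.7588
  5       187.50       151.9077       759.5384
  6     5,187.50     4,029.5102    24,177.0612
  Σ                  4,857.2386    26,590.6031
Price P = Σ PV = 4,857.2386.
Macaulay duration = Σ(t·PV) / P = 26,590.6031 / 4,857.2386 = 5.47443 years.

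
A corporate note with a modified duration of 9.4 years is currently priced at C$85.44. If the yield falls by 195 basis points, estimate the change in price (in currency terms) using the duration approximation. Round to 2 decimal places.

+C$15.66

Duration approximation: ΔP/P ≈ -D_mod · Δy = -9.4 × (-0.0195) = +0.183300.
ΔP ≈ 85.44 × (+0.183300) = +15.661152.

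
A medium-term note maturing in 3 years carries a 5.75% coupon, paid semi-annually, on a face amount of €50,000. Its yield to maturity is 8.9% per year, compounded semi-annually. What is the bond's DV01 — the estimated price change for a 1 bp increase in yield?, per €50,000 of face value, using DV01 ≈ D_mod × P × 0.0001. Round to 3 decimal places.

€12.259

Periodic yield y = 0.0445.
  t   CF        PV=CF/(1+0.0445)^t    t·PV
  1     1,437.50     1,376.2566     1,376.2566
  2     1,437.50     1,317.6224     2,635.2448
  3     1,437.50     1,261.4862     3,784.4587
  4     1,437.50     1,207.7417     4,830.9670
  5     1,437.50     1,156.2870     5,781.4349
  6    51,437.50    39,612.2204   237,673.3223
  Σ                 45,931.6143   256,081.6842
P = 45,931.6143; D_Mac = 5.57528 half-year periods = 2.78764 yrs; D_mod = 2.66888 yrs.
DV01 ≈ 2.66888 × 45,931.6143 × 0.0001 = 12.258578.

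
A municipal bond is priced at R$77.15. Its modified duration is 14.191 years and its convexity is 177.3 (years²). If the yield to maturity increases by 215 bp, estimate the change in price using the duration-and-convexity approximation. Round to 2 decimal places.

Duration effect: -D_mod·Δy = -14.191 × (+0.0215) = -0.3051065
Convexity effect: ½·C·(Δy)² = 0.5 × 177.3 × (0.0215)² = +0.0409784625
ΔP/P ≈ -0.3051065 + 0.0409784625 = -0.2641280375
ΔP ≈ 77.15 × (-0.2641280375) = -20.377478093125.

-R$20.38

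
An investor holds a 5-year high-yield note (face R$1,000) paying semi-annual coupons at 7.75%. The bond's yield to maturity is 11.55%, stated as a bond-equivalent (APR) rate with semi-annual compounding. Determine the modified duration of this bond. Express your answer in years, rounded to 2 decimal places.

Periodic yield y = 0.05775. First find Macaulay duration:
  t   CF        PV=CF/(1+0.05775)^t    t·PV
  1        38.75        36.6344        36.6344
  2        38.75        34.6342        69.2685
  3        38.75        32.7433        98.2299
  4        38.75        30.9556       123.8225
  5        38.75        29.2655       146.3277
  6        38.75        27.6677       166.0064
  7        38.75        26.1572       183.1001
  8        38.75        24.7291       197.8324
  9        38.75        23.3789       210.4103
  10    1,038.75       592.4896     5,924.8955
  Σ                    858.6555     7,156.5276
P = 858.6555; Macaulay duration = 7,156.5276 / 858.6555 = 8.33457 half-year periods = 4.16729 years.
Modified duration = D_Mac / (1 + y) = 4.16729 / 1.05775 = 3.93977 years.

3.94 years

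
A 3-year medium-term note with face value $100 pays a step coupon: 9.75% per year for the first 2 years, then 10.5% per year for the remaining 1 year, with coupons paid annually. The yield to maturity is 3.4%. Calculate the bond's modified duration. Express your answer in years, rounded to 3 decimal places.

Periodic yield y = 0.034. First find Macaulay duration:
  t   CF        PV=CF/(1+0.034)^t    t·PV
  1         9.75         9.4294         9.4294
  2         9.75         9.1193        18.2387
  3       110.50        99.9541       299.8623
  Σ                    118.5029       327.5304
P = 118.5029; Macaulay duration = 327.5304 / 118.5029 = 2.76390 years.
Modified duration = D_Mac / (1 + y) = 2.76390 / 1.034 = 2.67302 years.

2.673 years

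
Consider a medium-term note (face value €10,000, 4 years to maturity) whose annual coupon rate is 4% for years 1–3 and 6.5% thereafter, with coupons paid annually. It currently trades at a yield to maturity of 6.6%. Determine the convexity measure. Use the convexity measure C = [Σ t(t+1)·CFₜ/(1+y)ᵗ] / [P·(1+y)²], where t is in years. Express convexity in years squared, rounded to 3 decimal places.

With y = 0.066:
  t   CF        PV=CF/(1+0.066)^t    t·PV        t(t+1)·PV
  1       400.00       375.2345       375.2345         750.4690
  2       400.00       352.0024       704.0047       2,112.0142
  3       400.00       330.2086       990.6258       3,962.5032
  4    10,650.00     8,247.4708    32,989.8834     164,949.4169
  Σ                  9,304.9163    35,059.7484     171,774.4033
P = 9,304.9163.
Convexity = Σ t(t+1)·PV / [P·(1+y)²] = 171,774.4033 / (9,304.9163 × 1.136356) = 16.24544.

16.245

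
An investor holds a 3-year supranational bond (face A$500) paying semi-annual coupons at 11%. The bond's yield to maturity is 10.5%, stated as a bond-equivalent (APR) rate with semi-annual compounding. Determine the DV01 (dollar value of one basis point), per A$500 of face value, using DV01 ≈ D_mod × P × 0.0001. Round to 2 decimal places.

Periodic yield y = 0.0525.
  t   CF        PV=CF/(1+0.0525)^t    t·PV
  1        27.50        26.1283        26.1283
  2        27.50        24.8250        49.6499
  3        27.50        23.5867        70.7600
  4        27.50        22.4101        89.6405
  5        27.50        21.2923       106.4614
  6       527.50       388.0519     2,328.3115
  Σ                    506.2942     2,670.9516
P = 506.2942; D_Mac = 5.27549 half-year periods = 2.63775 yrs; D_mod = 2.50617 yrs.
DV01 ≈ 2.50617 × 506.2942 × 0.0001 = 0.126886.

A$0.13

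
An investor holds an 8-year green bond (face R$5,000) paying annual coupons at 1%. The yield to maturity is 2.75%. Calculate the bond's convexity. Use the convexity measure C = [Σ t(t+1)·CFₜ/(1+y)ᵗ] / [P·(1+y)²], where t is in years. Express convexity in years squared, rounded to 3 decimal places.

With y = 0.0275:
  t   CF        PV=CF/(1+0.0275)^t    t·PV        t(t+1)·PV
  1        50.00        48.6618        48.6618          97.3236
  2        50.00        47.3594        94.7188         284.1565
  3        50.00        46.0919       138.2757         553.1027
  4        50.00        44.8583       179.4331         897.1657
  5        50.00        43.6577       218.2885       1,309.7310
  6        50.00        42.4892       254.9355       1,784.5483
  7        50.00        41.3521       289.4644       2,315.7156
  8     5,050.00     4,064.7771    32,518.2167     292,663.9502
  Σ                  4,379.2475    33,741.9946     299,905.6936
P = 4,379.2475.
Convexity = Σ t(t+1)·PV / [P·(1+y)²] = 299,905.6936 / (4,379.2475 × 1.055756) = 64.86666.

64.867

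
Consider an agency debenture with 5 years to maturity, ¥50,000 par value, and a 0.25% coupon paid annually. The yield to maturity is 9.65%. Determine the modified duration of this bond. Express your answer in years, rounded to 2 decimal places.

4.53 years

Periodic yield y = 0.0965. First find Macaulay duration:
  t   CF        PV=CF/(1+0.0965)^t    t·PV
  1       125.00       113.9991       113.9991
  2       125.00       103.9663       207.9327
  3       125.00        94.8165       284.4496
  4       125.00        86.4720       345.8880
  5    50,125.00    31,623.5925   158,117.9627
  Σ                 32,022.8465   159,070.2320
P = 32,022.8465; Macaulay duration = 159,070.2320 / 32,022.8465 = 4.96740 years.
Modified duration = D_Mac / (1 + y) = 4.96740 / 1.0965 = 4.53023 years.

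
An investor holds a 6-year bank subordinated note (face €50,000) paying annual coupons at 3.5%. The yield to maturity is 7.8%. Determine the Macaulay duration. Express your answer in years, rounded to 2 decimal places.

Periodic yield y = 0.078. Discount each cash flow and weight by its year:
  t   CF        PV=CF/(1+0.078)^t    t·PV
  1     1,750.00     1,623.3766     1,623.3766
  2     1,750.00     1,505.9152     3,011.8305
  3     1,750.00     1,396.9529     4,190.8587
  4     1,750.00     1,295.8747     5,183.4987
  5     1,750.00     1,202.1101     6,010.5505
  6    51,750.00    32,975.9859   197,855.9155
  Σ                 40,000.2155   217,876.0306
Price P = Σ PV = 40,000.2155.
Macaulay duration = Σ(t·PV) / P = 217,876.0306 / 40,000.2155 = 5.44687 years.

5.45 years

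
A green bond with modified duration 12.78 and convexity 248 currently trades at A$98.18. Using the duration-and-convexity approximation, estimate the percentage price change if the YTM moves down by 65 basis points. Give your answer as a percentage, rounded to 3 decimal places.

Duration effect: -D_mod·Δy = -12.78 × (-0.0065) = +0.083070
Convexity effect: ½·C·(Δy)² = 0.5 × 248 × (-0.0065)² = +0.0052390
ΔP/P ≈ +0.083070 + 0.0052390 = +0.088309
= +8.8309%.

+8.831%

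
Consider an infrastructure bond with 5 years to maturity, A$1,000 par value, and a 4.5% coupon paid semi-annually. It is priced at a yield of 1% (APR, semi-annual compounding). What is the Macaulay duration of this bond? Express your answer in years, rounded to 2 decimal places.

Periodic yield y = 0.005. Discount each cash flow and weight by its period:
  t   CF        PV=CF/(1+0.005)^t    t·PV
  1        22.50        22.3881        22.3881
  2        22.50        22.2767        44.5534
  3        22.50        22.1658        66.4975
  4        22.50        22.0556        88.2223
  5        22.50        21.9458       109.7292
  6        22.50        21.8367       131.0199
  7        22.50        21.7280       152.0961
  8        22.50        21.6199       172.9593
  9        22.50        21.5124       193.6112
  10    1,022.50       972.7533     9,727.5327
  Σ                  1,170.2822    10,708.6097
Price P = Σ PV = 1,170.2822.
Macaulay duration = Σ(t·PV) / P = 10,708.6097 / 1,170.2822 = 9.15045 half-year periods.
In years: 9.15045 / 2 = 4.57523 years.

4.58 years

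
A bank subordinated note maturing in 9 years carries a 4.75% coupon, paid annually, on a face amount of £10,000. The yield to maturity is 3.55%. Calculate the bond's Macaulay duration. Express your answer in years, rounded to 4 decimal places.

Periodic yield y = 0.0355. Discount each cash flow and weight by its year:
  t   CF        PV=CF/(1+0.0355)^t    t·PV
  1       475.00       458.7156       458.7156
  2       475.00       442.9895       885.9789
  3       475.00       427.8025     1,283.4074
  4       475.00       413.1361     1,652.5446
  5       475.00       398.9726     1,994.8631
  6       475.00       385.2947     2,311.7680
  7       475.00       372.0856     2,604.5993
  8       475.00       359.3294     2,874.6354
  9    10,475.00     7,652.4958    68,872.4626
  Σ                 10,910.8219    82,938.9750
Price P = Σ PV = 10,910.8219.
Macaulay duration = Σ(t·PV) / P = 82,938.9750 / 10,910.8219 = 7.60153 years.

7.6015 years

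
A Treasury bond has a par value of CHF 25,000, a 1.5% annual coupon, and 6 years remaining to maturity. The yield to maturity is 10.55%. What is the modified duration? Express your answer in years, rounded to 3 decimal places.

5.162 years

Periodic yield y = 0.1055. First find Macaulay duration:
  t   CF        PV=CF/(1+0.1055)^t    t·PV
  1       375.00       339.2130       339.2130
  2       375.00       306.8413       613.6825
  3       375.00       277.5588       832.6764
  4       375.00       251.0708     1,004.2834
  5       375.00       227.1107     1,135.5533
  6    25,375.00    13,901.2409    83,407.4454
  Σ                 15,303.0355    87,332.8541
P = 15,303.0355; Macaulay duration = 87,332.8541 / 15,303.0355 = 5.70690 years.
Modified duration = D_Mac / (1 + y) = 5.70690 / 1.1055 = 5.16228 years.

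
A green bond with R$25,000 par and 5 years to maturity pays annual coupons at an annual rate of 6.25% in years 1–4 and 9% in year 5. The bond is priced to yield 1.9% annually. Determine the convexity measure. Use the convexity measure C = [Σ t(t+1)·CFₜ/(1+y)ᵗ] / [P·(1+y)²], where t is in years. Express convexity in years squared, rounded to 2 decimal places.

With y = 0.019:
  t   CF        PV=CF/(1+0.019)^t    t·PV        t(t+1)·PV
  1     1,562.50     1,533.3660     1,533.3660       3,066.7321
  2     1,562.50     1,504.7753     3,009.5506       9,028.6519
  3     1,562.50     1,476.7177     4,430.1530      17,720.6121
  4     1,562.50     1,449.1832     5,796.7328      28,983.6640
  5    27,250.00    24,802.5073   124,012.5366     744,075.2198
  Σ                 30,766.5496   138,782.3391     802,874.8798
P = 30,766.5496.
Convexity = Σ t(t+1)·PV / [P·(1+y)²] = 802,874.8798 / (30,766.5496 × 1.038361) = 25.13163.

25.13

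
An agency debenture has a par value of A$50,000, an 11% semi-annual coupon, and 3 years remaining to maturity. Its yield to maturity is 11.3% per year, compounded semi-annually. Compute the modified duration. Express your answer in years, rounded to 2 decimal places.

Periodic yield y = 0.0565. First find Macaulay duration:
  t   CF        PV=CF/(1+0.0565)^t    t·PV
  1     2,750.00     2,602.9342     2,602.9342
  2     2,750.00     2,463.7333     4,927.4666
  3     2,750.00     2,331.9766     6,995.9298
  4     2,750.00     2,207.2661     8,829.0643
  5     2,750.00     2,089.2249    10,446.1243
  6    52,750.00    37,931.9750   227,591.8500
  Σ                 49,627.1101   261,393.3692
P = 49,627.1101; Macaulay duration = 261,393.3692 / 49,627.1101 = 5.26715 half-year periods = 2.63357 years.
Modified duration = D_Mac / (1 + y) = 2.63357 / 1.0565 = 2.49273 years.

2.49 years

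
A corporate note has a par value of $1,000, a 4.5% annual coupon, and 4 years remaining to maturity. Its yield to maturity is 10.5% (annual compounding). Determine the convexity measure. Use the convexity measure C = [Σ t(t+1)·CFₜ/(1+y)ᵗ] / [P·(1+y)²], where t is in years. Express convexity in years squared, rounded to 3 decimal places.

With y = 0.105:
  t   CF        PV=CF/(1+0.105)^t    t·PV        t(t+1)·PV
  1        45.00        40.7240        40.7240          81.4480
  2        45.00        36.8543        73.7086         221.1257
  3        45.00        33.3523       100.0569         400.2275
  4     1,045.00       700.9179     2,803.6718      14,018.3589
  Σ                    811.8485     3,018.1612      14,721.1600
P = 811.8485.
Convexity = Σ t(t+1)·PV / [P·(1+y)²] = 14,721.1600 / (811.8485 × 1.221025) = 14.85055.

14.851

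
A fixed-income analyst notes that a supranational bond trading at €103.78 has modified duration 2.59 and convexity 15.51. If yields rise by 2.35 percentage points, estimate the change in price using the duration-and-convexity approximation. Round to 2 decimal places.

-€5.87

Duration effect: -D_mod·Δy = -2.59 × (+0.0235) = -0.060865
Convexity effect: ½·C·(Δy)² = 0.5 × 15.51 × (0.0235)² = +0.00428269875
ΔP/P ≈ -0.060865 + 0.00428269875 = -0.05658230125
ΔP ≈ 103.78 × (-0.05658230125) = -5.872111223725.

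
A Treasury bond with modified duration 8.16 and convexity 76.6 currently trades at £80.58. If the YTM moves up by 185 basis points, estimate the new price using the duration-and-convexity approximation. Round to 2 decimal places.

£69.47

Duration effect: -D_mod·Δy = -8.16 × (+0.0185) = -0.150960
Convexity effect: ½·C·(Δy)² = 0.5 × 76.6 × (0.0185)² = +0.013108175
ΔP/P ≈ -0.150960 + 0.013108175 = -0.137851825
New price ≈ 80.58 × (1 - 0.137851825) = 69.4718999415.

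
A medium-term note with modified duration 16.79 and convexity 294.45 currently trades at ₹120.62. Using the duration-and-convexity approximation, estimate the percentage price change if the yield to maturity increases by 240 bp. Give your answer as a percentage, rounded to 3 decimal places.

Duration effect: -D_mod·Δy = -16.79 × (+0.024) = -0.402960
Convexity effect: ½·C·(Δy)² = 0.5 × 294.45 × (0.024)² = +0.0848016
ΔP/P ≈ -0.402960 + 0.0848016 = -0.3181584
= -31.81584%.

-31.816%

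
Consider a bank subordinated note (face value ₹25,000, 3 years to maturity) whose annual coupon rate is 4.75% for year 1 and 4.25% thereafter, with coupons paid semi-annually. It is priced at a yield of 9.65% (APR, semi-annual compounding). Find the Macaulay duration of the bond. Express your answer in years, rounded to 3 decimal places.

Periodic yield y = 0.04825. Discount each cash flow and weight by its period:
  t   CF        PV=CF/(1+0.04825)^t    t·PV
  1       593.75       566.4202       566.4202
  2       593.75       540.3484     1,080.6968
  3       531.25       461.2160     1,383.6479
  4       531.25       439.9866     1,759.9464
  5       531.25       419.7344     2,098.6721
  6    25,531.25    19,243.4463   115,460.6777
  Σ                 21,671.1519   122,350.0612
Price P = Σ PV = 21,671.1519.
Macaulay duration = Σ(t·PV) / P = 122,350.0612 / 21,671.1519 = 5.64576 half-year periods.
In years: 5.64576 / 2 = 2.82288 years.

2.823 years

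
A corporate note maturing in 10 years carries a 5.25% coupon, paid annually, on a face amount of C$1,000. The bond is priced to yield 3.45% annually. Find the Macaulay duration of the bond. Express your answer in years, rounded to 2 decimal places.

8.18 years

Periodic yield y = 0.0345. Discount each cash flow and weight by its year:
  t   CF        PV=CF/(1+0.0345)^t    t·PV
  1        52.50        50.7492        50.7492
  2        52.50        49.0567        98.1134
  3        52.50        47.4207       142.2621
  4        52.50        45.8392       183.3569
  5        52.50        44.3105       221.5526
  6        52.50        42.8328       256.9967
  7        52.50        41.4043       289.8304
  8        52.50        40.0235       320.1882
  9        52.50        38.6888       348.1989
  10    1,052.50       749.7512     7,497.5117
  Σ                  1,150.0769     9,408.7600
Price P = Σ PV = 1,150.0769.
Macaulay duration = Σ(t·PV) / P = 9,408.7600 / 1,150.0769 = 8.18098 years.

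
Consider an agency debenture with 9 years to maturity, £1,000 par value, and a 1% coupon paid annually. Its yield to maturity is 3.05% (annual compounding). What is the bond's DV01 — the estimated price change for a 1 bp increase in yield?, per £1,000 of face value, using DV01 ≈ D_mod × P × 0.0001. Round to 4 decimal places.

£0.7026

Periodic yield y = 0.0305.
  t   CF        PV=CF/(1+0.0305)^t    t·PV
  1        10.00         9.7040         9.7040
  2        10.00         9.4168        18.8336
  3        10.00         9.1381        27.4143
  4        10.00         8.8676        35.4706
  5        10.00         8.6052        43.0259
  6        10.00         8.3505        50.1029
  7        10.00         8.1033        56.7234
  8        10.00         7.8635        62.9080
  9     1,010.00       770.7072     6,936.3647
  Σ                    840.7563     7,240.5474
P = 840.7563; D_Mac = 8.61195 yrs; D_mod = 8.35706 yrs.
DV01 ≈ 8.35706 × 840.7563 × 0.0001 = 0.702625.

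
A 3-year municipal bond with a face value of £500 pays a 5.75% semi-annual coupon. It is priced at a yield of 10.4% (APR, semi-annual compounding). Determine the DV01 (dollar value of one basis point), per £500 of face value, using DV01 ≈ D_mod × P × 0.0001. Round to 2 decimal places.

Periodic yield y = 0.052.
  t   CF        PV=CF/(1+0.052)^t    t·PV
  1       14.375        13.6644        13.6644
  2       14.375        12.9890        25.9780
  3       14.375        12.3470        37.0409
  4       14.375        11.7367        46.9467
  5       14.375        11.1565        55.7827
  6      514.375       379.4770     2,276.8618
  Σ                    441.3706     2,456.2745
P = 441.3706; D_Mac = 5.56511 half-year periods = 2.78255 yrs; D_mod = 2.64501 yrs.
DV01 ≈ 2.64501 × 441.3706 × 0.0001 = 0.116743.

£0.12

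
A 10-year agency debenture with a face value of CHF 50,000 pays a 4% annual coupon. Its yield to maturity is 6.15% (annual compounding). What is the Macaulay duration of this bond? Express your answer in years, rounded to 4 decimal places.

Periodic yield y = 0.0615. Discount each cash flow and weight by its year:
  t   CF        PV=CF/(1+0.0615)^t    t·PV
  1     2,000.00     1,884.1262     1,884.1262
  2     2,000.00     1,774.9658     3,549.9317
  3     2,000.00     1,672.1299     5,016.3896
  4     2,000.00     1,575.2519     6,301.0074
  5     2,000.00     1,483.9867     7,419.9334
  6     2,000.00     1,398.0091     8,388.0547
  7     2,000.00     1,317.0128     9,219.0898
  8     2,000.00     1,240.7092     9,925.6737
  9     2,000.00     1,168.8264    10,519.4375
  10   52,000.00    28,628.8141   286,288.1411
  Σ                 42,143.8321   348,511.7852
Price P = Σ PV = 42,143.8321.
Macaulay duration = Σ(t·PV) / P = 348,511.7852 / 42,143.8321 = 8.26958 years.

8.2696 years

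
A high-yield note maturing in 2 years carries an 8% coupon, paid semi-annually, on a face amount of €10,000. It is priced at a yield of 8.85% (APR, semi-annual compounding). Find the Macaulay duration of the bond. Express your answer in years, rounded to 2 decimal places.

1.89 years

Periodic yield y = 0.04425. Discount each cash flow and weight by its period:
  t   CF        PV=CF/(1+0.04425)^t    t·PV
  1       400.00       383.0500       383.0500
  2       400.00       366.8183       733.6367
  3       400.00       351.2744     1,053.8233
  4    10,400.00     8,746.1194    34,984.4777
  Σ                  9,847.2622    37,154.9877
Price P = Σ PV = 9,847.2622.
Macaulay duration = Σ(t·PV) / P = 37,154.9877 / 9,847.2622 = 3.77313 half-year periods.
In years: 3.77313 / 2 = 1.88656 years.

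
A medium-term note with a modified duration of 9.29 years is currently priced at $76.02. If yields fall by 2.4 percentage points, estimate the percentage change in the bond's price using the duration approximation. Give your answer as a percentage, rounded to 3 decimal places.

+22.296%

Duration approximation: ΔP/P ≈ -D_mod · Δy = -9.29 × (-0.024) = +0.222960.
As a percentage: +22.2960%.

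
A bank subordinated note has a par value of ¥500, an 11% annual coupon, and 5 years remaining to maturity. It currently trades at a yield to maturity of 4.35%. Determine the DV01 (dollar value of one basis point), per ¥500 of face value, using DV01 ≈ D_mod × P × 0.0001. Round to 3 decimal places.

¥0.261

Periodic yield y = 0.0435.
  t   CF        PV=CF/(1+0.0435)^t    t·PV
  1        55.00        52.7072        52.7072
  2        55.00        50.5100       101.0201
  3        55.00        48.4045       145.2134
  4        55.00        46.3866       185.5465
  5       555.00       448.5705     2,242.8525
  Σ                    646.5789     2,727.3398
P = 646.5789; D_Mac = 4.21811 yrs; D_mod = 4.04227 yrs.
DV01 ≈ 4.04227 × 646.5789 × 0.0001 = 0.261365.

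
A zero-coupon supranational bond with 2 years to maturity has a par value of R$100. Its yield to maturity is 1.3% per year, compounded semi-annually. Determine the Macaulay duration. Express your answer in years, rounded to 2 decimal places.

A zero-coupon bond has a single cash flow at maturity, so its Macaulay duration equals its maturity: 2 years.
(Equivalently: 4 semi-annual periods ÷ 2 = 2 years.)

2.00 years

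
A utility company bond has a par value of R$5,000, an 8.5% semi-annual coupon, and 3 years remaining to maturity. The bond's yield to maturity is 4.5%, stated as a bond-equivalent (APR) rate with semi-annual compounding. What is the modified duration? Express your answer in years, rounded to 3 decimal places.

2.668 years

Periodic yield y = 0.0225. First find Macaulay duration:
  t   CF        PV=CF/(1+0.0225)^t    t·PV
  1       212.50       207.8240       207.8240
  2       212.50       203.2508       406.5016
  3       212.50       198.7783       596.3349
  4       212.50       194.4042       777.6168
  5       212.50       190.1264       950.6318
  6     5,212.50     4,561.0640    27,366.3841
  Σ                  5,555.4477    30,305.2933
P = 5,555.4477; Macaulay duration = 30,305.2933 / 5,555.4477 = 5.45506 half-year periods = 2.72753 years.
Modified duration = D_Mac / (1 + y) = 2.72753 / 1.0225 = 2.66751 years.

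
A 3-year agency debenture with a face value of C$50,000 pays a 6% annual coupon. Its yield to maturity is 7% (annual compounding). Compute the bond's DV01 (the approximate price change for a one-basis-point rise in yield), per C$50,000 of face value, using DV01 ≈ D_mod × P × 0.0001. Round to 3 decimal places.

C$12.882

Periodic yield y = 0.07.
  t   CF        PV=CF/(1+0.07)^t    t·PV
  1     3,000.00     2,803.7383     2,803.7383
  2     3,000.00     2,620.3162     5,240.6324
  3    53,000.00    43,263.7875   129,791.3624
  Σ                 48,687.8420   137,835.7331
P = 48,687.8420; D_Mac = 2.83101 yrs; D_mod = 2.64580 yrs.
DV01 ≈ 2.64580 × 48,687.8420 × 0.0001 = 12.881844.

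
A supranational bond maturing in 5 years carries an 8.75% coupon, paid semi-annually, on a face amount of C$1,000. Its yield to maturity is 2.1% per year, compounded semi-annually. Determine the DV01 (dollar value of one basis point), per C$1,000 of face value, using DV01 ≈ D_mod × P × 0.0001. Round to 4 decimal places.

Periodic yield y = 0.0105.
  t   CF        PV=CF/(1+0.0105)^t    t·PV
  1        43.75        43.2954        43.2954
  2        43.75        42.8455        85.6910
  3        43.75        42.4003       127.2010
  4        43.75        41.9597       167.8390
  5        43.75        41.5237       207.6187
  6        43.75        41.0923       246.5536
  7        43.75        40.6653       284.6570
  8        43.75        40.2427       321.9419
  9        43.75        39.8246       358.4212
  10    1,043.75       940.2283     9,402.2828
  Σ                  1,314.0779    11,245.5016
P = 1,314.0779; D_Mac = 8.55771 half-year periods = 4.27886 yrs; D_mod = 4.23440 yrs.
DV01 ≈ 4.23440 × 1,314.0779 × 0.0001 = 0.556433.

C$0.5564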